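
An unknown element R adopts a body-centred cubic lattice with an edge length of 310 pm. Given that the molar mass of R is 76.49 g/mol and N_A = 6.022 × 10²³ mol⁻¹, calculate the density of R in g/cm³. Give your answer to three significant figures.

8.53 g/cm³

A BCC unit cell contains Z = 2 atoms.
Cell volume: a³ = (310 pm)³ = (3.100 × 10^-8 cm)³ = 2.979 × 10^-23 cm³.
ρ = Z·M/(N_A·a³) = 2 × 76.49 / (6.022 × 10²³ × 2.979 × 10^-23) = 8.527 g/cm³.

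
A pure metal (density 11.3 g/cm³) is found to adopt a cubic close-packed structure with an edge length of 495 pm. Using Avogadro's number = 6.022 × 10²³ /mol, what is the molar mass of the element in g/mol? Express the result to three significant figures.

An FCC cell has Z = 4 atoms; a = 4.950 × 10^-8 cm.
M = ρ·N_A·a³/Z = 11.3 × 6.022 × 10²³ × 1.213 × 10^-22 / 4 = 206 g/mol.

206 g/mol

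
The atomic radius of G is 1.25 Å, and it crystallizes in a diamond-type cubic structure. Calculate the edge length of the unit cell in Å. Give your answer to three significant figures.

In a diamond cubic lattice, nearest neighbors lie along the body diagonal with √3·a = 8r.
a = 8r/√3 = 8 × 1.25 / 1.7321 = 5.77 Å.

5.77 Å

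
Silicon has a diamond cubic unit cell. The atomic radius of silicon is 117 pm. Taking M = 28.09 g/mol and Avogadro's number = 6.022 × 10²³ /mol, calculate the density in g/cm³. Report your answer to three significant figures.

In a diamond cubic lattice, nearest neighbors lie along the body diagonal with √3·a = 8r, giving a = 540.4 pm = 5.404 × 10^-8 cm.
With Z = 8, ρ = Z·M/(N_A·a³) = 8 × 28.09 / (6.022 × 10²³ × 1.578 × 10^-22) = 2.365 g/cm³.

2.36 g/cm³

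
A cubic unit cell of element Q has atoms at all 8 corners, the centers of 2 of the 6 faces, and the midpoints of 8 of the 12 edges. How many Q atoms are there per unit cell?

4

Corner atoms are shared by 8 cells (1/8 each), face atoms by 2 (1/2 each), edge atoms by 4 (1/4 each).
Net atoms = 8 × 1/8 + 2 × 1/2 + 8 × 1/4 = 1 + 1 + 2 = 4.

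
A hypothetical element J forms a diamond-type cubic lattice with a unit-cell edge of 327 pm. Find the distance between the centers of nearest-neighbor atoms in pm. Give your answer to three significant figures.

In a diamond cubic structure, nearest neighbors lie along the body diagonal with √3·a = 8r; the nearest-neighbor distance equals 2r = 0.4330·a.
d = 0.4330 × 327 = 142 pm.

142 pm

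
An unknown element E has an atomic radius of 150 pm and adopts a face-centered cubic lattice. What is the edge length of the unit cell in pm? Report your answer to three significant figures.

424 pm

In an FCC lattice, atoms touch along the face diagonal, so √2·a = 4r.
a = 4r/√2 = 4 × 150 / 1.4142 = 424 pm.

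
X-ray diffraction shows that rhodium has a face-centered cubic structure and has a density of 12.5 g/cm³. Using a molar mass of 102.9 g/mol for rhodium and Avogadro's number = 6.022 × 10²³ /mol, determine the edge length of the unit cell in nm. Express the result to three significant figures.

With Z = 4 atoms per FCC cell, a³ = Z·M/(N_A·ρ) = 4 × 102.9 / (6.022 × 10²³ × 12.50 g/cm³) = 5.468 × 10^-23 cm³.
a = (5.468 × 10^-23)^(1/3) = 3.796 × 10^-8 cm = 0.380 nm.

0.380 nm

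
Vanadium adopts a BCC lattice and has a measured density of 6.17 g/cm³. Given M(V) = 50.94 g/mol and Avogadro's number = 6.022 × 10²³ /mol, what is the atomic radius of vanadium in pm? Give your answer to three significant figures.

For a BCC cell (Z = 2), a³ = Z·M/(N_A·ρ) = 2 × 50.94 / (6.022 × 10²³ × 6.170) = 2.742 × 10^-23 cm³, so a = 3.015 × 10^-8 cm = 301.5 pm.
Atoms touch along the body diagonal, so √3·a = 4r, so r = 0.4330 × a = 131 pm.

131 pm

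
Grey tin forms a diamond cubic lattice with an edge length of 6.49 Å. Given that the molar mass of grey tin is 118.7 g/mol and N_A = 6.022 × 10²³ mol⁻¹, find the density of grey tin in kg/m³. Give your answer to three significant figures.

5770 kg/m³

A diamond cubic unit cell contains Z = 8 atoms.
Cell volume: a³ = (6.49 Å)³ = (6.490 × 10^-8 cm)³ = 2.734 × 10^-22 cm³.
ρ = Z·M/(N_A·a³) = 8 × 118.7 / (6.022 × 10²³ × 2.734 × 10^-22) = 5.769 g/cm³ = 5770 kg/m³.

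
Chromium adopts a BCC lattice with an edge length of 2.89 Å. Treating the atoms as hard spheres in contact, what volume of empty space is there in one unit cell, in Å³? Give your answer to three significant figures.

In a BCC lattice atoms touch along the body diagonal, so √3·a = 4r, so r = 0.4330a = 1.251 Å.
V_cell = a³ = 24.14 Å³; V_atoms = 2 × (4/3)πr³ = 16.42 Å³.
Empty space = 24.14 − 16.42 = 7.72 Å³.

7.72 Å³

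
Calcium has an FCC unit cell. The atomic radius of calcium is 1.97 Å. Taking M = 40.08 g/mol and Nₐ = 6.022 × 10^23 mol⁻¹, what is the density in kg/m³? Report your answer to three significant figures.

In an FCC lattice, atoms touch along the face diagonal, so √2·a = 4r, giving a = 5.572 Å = 5.572 × 10^-8 cm.
With Z = 4, ρ = Z·M/(N_A·a³) = 4 × 40.08 / (6.022 × 10²³ × 1.730 × 10^-22) = 1.539 g/cm³ = 1540 kg/m³.

1540 kg/m³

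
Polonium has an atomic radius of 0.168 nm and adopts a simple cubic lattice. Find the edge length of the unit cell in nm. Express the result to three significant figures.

0.336 nm

In a simple cubic lattice, atoms touch along the cell edge, so a = 2r.
a = 2r = 2 × 0.168 = 0.336 nm.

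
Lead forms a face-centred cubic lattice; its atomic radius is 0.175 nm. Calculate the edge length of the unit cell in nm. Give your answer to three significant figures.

0.495 nm

In an FCC lattice, atoms touch along the face diagonal, so √2·a = 4r.
a = 4r/√2 = 4 × 0.175 / 1.4142 = 0.495 nm.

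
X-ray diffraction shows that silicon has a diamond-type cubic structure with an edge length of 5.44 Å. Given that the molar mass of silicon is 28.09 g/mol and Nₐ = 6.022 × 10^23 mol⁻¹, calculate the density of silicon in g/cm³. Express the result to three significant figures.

2.32 g/cm³

A diamond cubic unit cell contains Z = 8 atoms.
Cell volume: a³ = (5.44 Å)³ = (5.440 × 10^-8 cm)³ = 1.610 × 10^-22 cm³.
ρ = Z·M/(N_A·a³) = 8 × 28.09 / (6.022 × 10²³ × 1.610 × 10^-22) = 2.318 g/cm³.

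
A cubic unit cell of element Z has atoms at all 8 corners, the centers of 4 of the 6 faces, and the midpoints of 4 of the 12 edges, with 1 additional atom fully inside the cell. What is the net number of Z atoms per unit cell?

Corner atoms are shared by 8 cells (1/8 each), face atoms by 2 (1/2 each), edge atoms by 4 (1/4 each), interior atoms are unshared.
Net atoms = 8 × 1/8 + 4 × 1/2 + 4 × 1/4 + 1 = 1 + 2 + 1 + 1 = 5.

5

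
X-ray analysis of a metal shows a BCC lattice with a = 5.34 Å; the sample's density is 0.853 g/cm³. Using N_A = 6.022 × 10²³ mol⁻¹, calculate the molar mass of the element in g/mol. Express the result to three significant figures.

39.1 g/mol

A BCC cell has Z = 2 atoms; a = 5.340 × 10^-8 cm.
M = ρ·N_A·a³/Z = 0.853 × 6.022 × 10²³ × 1.523 × 10^-22 / 2 = 39.1 g/mol.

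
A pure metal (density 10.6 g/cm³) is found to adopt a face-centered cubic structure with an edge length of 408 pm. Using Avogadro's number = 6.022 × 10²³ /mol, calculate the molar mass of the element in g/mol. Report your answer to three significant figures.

108 g/mol

An FCC cell has Z = 4 atoms; a = 4.080 × 10^-8 cm.
M = ρ·N_A·a³/Z = 10.6 × 6.022 × 10²³ × 6.792 × 10^-23 / 4 = 108 g/mol.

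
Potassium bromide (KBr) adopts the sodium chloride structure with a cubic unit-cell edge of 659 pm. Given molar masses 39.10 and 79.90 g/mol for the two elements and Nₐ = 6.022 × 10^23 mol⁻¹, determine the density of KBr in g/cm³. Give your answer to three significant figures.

The sodium chloride structure contains Z = 4 formula units per cell; M(KBr) = 39.10 + 79.90 = 119.0 g/mol.
a³ = (6.590 × 10^-8 cm)³ = 2.862 × 10^-22 cm³.
ρ = 4 × 119.0 / (6.022 × 10²³ × 2.862 × 10^-22) = 2.762 g/cm³.

2.76 g/cm³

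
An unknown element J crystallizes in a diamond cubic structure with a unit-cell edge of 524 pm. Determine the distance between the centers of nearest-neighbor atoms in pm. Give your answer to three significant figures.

In a diamond cubic structure, nearest neighbors lie along the body diagonal with √3·a = 8r; the nearest-neighbor distance equals 2r = 0.4330·a.
d = 0.4330 × 524 = 227 pm.

227 pm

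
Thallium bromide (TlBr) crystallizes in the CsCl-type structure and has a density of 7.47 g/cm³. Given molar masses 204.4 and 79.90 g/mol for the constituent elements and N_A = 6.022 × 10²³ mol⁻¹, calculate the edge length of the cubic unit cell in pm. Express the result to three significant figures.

398 pm

M(TlBr) = 284.3 g/mol; Z = 1 formula unit per cell.
a³ = Z·M/(N_A·ρ) = 1 × 284.3 / (6.022 × 10²³ × 7.47) = 6.320 × 10^-23 cm³, so a = 3.983 × 10^-8 cm = 398 pm.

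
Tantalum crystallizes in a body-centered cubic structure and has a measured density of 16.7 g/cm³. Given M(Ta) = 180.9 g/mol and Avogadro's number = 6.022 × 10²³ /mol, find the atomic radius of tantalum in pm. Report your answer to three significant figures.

For a BCC cell (Z = 2), a³ = Z·M/(N_A·ρ) = 2 × 180.9 / (6.022 × 10²³ × 16.70) = 3.598 × 10^-23 cm³, so a = 3.301 × 10^-8 cm = 330.1 pm.
Atoms touch along the body diagonal, so √3·a = 4r, so r = 0.4330 × a = 143 pm.

143 pm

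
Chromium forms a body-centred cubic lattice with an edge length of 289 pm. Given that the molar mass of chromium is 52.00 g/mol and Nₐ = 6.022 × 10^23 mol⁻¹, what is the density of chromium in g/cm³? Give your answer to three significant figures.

A BCC unit cell contains Z = 2 atoms.
Cell volume: a³ = (289 pm)³ = (2.890 × 10^-8 cm)³ = 2.414 × 10^-23 cm³.
ρ = Z·M/(N_A·a³) = 2 × 52.00 / (6.022 × 10²³ × 2.414 × 10^-23) = 7.155 g/cm³.

7.15 g/cm³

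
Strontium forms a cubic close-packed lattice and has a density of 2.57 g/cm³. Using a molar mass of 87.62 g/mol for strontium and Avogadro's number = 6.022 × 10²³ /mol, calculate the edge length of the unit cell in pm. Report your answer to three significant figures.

With Z = 4 atoms per FCC cell, a³ = Z·M/(N_A·ρ) = 4 × 87.62 / (6.022 × 10²³ × 2.570 g/cm³) = 2.265 × 10^-22 cm³.
a = (2.265 × 10^-22)^(1/3) = 6.095 × 10^-8 cm = 610 pm.

610 pm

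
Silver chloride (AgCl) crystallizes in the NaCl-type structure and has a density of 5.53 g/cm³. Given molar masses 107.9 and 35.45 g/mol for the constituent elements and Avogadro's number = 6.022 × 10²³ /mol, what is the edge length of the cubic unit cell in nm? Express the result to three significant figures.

0.556 nm

M(AgCl) = 143.35 g/mol; Z = 4 formula units per cell.
a³ = Z·M/(N_A·ρ) = 4 × 143.35 / (6.022 × 10²³ × 5.53) = 1.722 × 10^-22 cm³, so a = 5.563 × 10^-8 cm = 0.556 nm.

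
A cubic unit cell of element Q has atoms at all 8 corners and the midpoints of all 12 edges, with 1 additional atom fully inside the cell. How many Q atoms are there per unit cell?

Corner atoms are shared by 8 cells (1/8 each), edge atoms by 4 (1/4 each), interior atoms are unshared.
Net atoms = 8 × 1/8 + 12 × 1/4 + 1 = 1 + 3 + 1 = 5.

5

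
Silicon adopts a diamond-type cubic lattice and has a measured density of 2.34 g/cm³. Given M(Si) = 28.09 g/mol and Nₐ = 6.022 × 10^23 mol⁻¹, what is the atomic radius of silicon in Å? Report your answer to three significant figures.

1.17 Å

For a diamond cubic cell (Z = 8), a³ = Z·M/(N_A·ρ) = 8 × 28.09 / (6.022 × 10²³ × 2.340) = 1.595 × 10^-22 cm³, so a = 5.423 × 10^-8 cm = 5.423 Å.
Nearest neighbors lie along the body diagonal with √3·a = 8r, so r = 0.2165 × a = 1.17 Å.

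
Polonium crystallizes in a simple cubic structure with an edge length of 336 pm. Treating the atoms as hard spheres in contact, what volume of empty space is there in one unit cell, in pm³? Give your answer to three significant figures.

1.81 × 10^7 pm³

In a simple cubic lattice atoms touch along the cell edge, so a = 2r, so r = 0.5000a = 168.0 pm.
V_cell = a³ = 3.793 × 10^7 pm³; V_atoms = 1 × (4/3)πr³ = 1.986 × 10^7 pm³.
Empty space = 3.793 × 10^7 − 1.986 × 10^7 = 1.81 × 10^7 pm³.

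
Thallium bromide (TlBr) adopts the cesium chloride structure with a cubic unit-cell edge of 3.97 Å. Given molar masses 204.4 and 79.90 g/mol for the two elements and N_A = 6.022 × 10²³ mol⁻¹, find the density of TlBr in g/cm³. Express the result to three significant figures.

The cesium chloride structure contains Z = 1 formula unit per cell; M(TlBr) = 204.4 + 79.90 = 284.3 g/mol.
a³ = (3.970 × 10^-8 cm)³ = 6.257 × 10^-23 cm³.
ρ = 1 × 284.3 / (6.022 × 10²³ × 6.257 × 10^-23) = 7.545 g/cm³.

7.55 g/cm³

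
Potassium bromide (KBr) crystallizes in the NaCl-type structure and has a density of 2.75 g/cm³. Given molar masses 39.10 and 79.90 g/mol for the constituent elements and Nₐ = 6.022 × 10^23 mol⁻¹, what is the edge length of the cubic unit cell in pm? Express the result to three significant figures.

660 pm

M(KBr) = 119.0 g/mol; Z = 4 formula units per cell.
a³ = Z·M/(N_A·ρ) = 4 × 119.0 / (6.022 × 10²³ × 2.75) = 2.874 × 10^-22 cm³, so a = 6.600 × 10^-8 cm = 660 pm.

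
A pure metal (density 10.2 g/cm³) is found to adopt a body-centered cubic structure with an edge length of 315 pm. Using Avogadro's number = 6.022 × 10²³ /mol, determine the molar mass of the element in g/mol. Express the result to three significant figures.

96.0 g/mol

A BCC cell has Z = 2 atoms; a = 3.150 × 10^-8 cm.
M = ρ·N_A·a³/Z = 10.2 × 6.022 × 10²³ × 3.126 × 10^-23 / 2 = 96.0 g/mol.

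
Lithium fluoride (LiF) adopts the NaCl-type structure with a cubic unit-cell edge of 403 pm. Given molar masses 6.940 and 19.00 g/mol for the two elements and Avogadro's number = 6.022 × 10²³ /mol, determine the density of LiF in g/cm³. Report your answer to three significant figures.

2.63 g/cm³

The NaCl-type structure contains Z = 4 formula units per cell; M(LiF) = 6.940 + 19.00 = 25.94 g/mol.
a³ = (4.030 × 10^-8 cm)³ = 6.545 × 10^-23 cm³.
ρ = 4 × 25.94 / (6.022 × 10²³ × 6.545 × 10^-23) = 2.633 g/cm³.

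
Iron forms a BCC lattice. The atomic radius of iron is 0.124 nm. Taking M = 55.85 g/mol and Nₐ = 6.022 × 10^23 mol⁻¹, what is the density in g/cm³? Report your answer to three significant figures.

In a BCC lattice, atoms touch along the body diagonal, so √3·a = 4r, giving a = 0.2864 nm = 2.864 × 10^-8 cm.
With Z = 2, ρ = Z·M/(N_A·a³) = 2 × 55.85 / (6.022 × 10²³ × 2.348 × 10^-23) = 7.899 g/cm³.

7.90 g/cm³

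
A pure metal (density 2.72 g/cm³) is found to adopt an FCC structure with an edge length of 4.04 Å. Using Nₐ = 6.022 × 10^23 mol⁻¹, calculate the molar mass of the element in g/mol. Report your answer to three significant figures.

An FCC cell has Z = 4 atoms; a = 4.040 × 10^-8 cm.
M = ρ·N_A·a³/Z = 2.72 × 6.022 × 10²³ × 6.594 × 10^-23 / 4 = 27.0 g/mol.

27.0 g/mol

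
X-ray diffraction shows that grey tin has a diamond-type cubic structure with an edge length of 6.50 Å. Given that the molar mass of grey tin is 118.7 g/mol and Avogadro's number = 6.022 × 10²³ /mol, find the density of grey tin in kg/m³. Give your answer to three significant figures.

A diamond cubic unit cell contains Z = 8 atoms.
Cell volume: a³ = (6.50 Å)³ = (6.500 × 10^-8 cm)³ = 2.746 × 10^-22 cm³.
ρ = Z·M/(N_A·a³) = 8 × 118.7 / (6.022 × 10²³ × 2.746 × 10^-22) = 5.742 g/cm³ = 5740 kg/m³.

5740 kg/m³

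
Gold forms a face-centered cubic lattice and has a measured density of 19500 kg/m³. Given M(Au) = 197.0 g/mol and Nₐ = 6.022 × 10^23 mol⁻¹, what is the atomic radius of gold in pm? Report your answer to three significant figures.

For an FCC cell (Z = 4), a³ = Z·M/(N_A·ρ) = 4 × 197.0 / (6.022 × 10²³ × 19.50) = 6.710 × 10^-23 cm³, so a = 4.064 × 10^-8 cm = 406.4 pm.
Atoms touch along the face diagonal, so √2·a = 4r, so r = 0.3536 × a = 144 pm.

144 pm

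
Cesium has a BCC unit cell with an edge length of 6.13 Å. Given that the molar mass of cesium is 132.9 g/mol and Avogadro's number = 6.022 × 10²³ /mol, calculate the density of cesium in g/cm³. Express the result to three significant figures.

1.92 g/cm³

A BCC unit cell contains Z = 2 atoms.
Cell volume: a³ = (6.13 Å)³ = (6.130 × 10^-8 cm)³ = 2.303 × 10^-22 cm³.
ρ = Z·M/(N_A·a³) = 2 × 132.9 / (6.022 × 10²³ × 2.303 × 10^-22) = 1.916 g/cm³.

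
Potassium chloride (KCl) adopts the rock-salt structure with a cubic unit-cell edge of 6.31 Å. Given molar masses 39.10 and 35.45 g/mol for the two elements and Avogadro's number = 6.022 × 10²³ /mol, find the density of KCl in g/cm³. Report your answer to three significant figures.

1.97 g/cm³

The rock-salt structure contains Z = 4 formula units per cell; M(KCl) = 39.10 + 35.45 = 74.55 g/mol.
a³ = (6.310 × 10^-8 cm)³ = 2.512 × 10^-22 cm³.
ρ = 4 × 74.55 / (6.022 × 10²³ × 2.512 × 10^-22) = 1.971 g/cm³.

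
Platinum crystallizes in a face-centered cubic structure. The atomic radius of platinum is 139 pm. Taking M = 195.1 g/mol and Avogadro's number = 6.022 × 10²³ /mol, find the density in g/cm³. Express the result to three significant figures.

21.3 g/cm³

In an FCC lattice, atoms touch along the face diagonal, so √2·a = 4r, giving a = 393.2 pm = 3.932 × 10^-8 cm.
With Z = 4, ρ = Z·M/(N_A·a³) = 4 × 195.1 / (6.022 × 10²³ × 6.077 × 10^-23) = 21.33 g/cm³.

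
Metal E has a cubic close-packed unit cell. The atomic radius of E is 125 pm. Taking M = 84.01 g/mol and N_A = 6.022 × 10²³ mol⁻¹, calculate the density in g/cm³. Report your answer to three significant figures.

12.6 g/cm³

In an FCC lattice, atoms touch along the face diagonal, so √2·a = 4r, giving a = 353.6 pm = 3.536 × 10^-8 cm.
With Z = 4, ρ = Z·M/(N_A·a³) = 4 × 84.01 / (6.022 × 10²³ × 4.419 × 10^-23) = 12.63 g/cm³.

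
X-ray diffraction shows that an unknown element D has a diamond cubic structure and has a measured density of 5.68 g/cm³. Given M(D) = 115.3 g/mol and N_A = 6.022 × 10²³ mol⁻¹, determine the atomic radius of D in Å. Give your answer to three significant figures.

For a diamond cubic cell (Z = 8), a³ = Z·M/(N_A·ρ) = 8 × 115.3 / (6.022 × 10²³ × 5.680) = 2.697 × 10^-22 cm³, so a = 6.461 × 10^-8 cm = 6.461 Å.
Nearest neighbors lie along the body diagonal with √3·a = 8r, so r = 0.2165 × a = 1.40 Å.

1.40 Å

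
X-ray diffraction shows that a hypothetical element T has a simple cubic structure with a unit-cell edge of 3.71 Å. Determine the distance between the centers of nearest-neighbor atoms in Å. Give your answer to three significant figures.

In a simple cubic structure, atoms touch along the cell edge, so a = 2r; the nearest-neighbor distance equals 2r = 1.000·a.
d = 1.000 × 3.71 = 3.71 Å.

3.71 Å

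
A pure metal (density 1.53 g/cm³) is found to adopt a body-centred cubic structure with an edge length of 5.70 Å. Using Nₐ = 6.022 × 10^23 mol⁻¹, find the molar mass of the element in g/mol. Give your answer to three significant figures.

85.3 g/mol

A BCC cell has Z = 2 atoms; a = 5.700 × 10^-8 cm.
M = ρ·N_A·a³/Z = 1.53 × 6.022 × 10²³ × 1.852 × 10^-22 / 2 = 85.3 g/mol.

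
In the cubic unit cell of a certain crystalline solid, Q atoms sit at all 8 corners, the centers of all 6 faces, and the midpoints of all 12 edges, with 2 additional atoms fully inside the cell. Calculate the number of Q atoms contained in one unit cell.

9

Corner atoms are shared by 8 cells (1/8 each), face atoms by 2 (1/2 each), edge atoms by 4 (1/4 each), interior atoms are unshared.
Net atoms = 8 × 1/8 + 6 × 1/2 + 12 × 1/4 + 2 = 1 + 3 + 3 + 2 = 9.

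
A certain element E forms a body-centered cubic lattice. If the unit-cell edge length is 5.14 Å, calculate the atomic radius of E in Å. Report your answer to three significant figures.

2.23 Å

In a BCC lattice, atoms touch along the body diagonal, so √3·a = 4r.
r = √3·a/4 = 1.7321 × 5.14 / 4 = 2.23 Å.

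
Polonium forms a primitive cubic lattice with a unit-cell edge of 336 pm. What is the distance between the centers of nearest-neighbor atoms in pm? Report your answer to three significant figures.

336 pm

In a simple cubic structure, atoms touch along the cell edge, so a = 2r; the nearest-neighbor distance equals 2r = 1.000·a.
d = 1.000 × 336 = 336 pm.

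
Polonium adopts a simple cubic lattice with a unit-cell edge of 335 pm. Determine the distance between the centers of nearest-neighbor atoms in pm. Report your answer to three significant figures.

335 pm

In a simple cubic structure, atoms touch along the cell edge, so a = 2r; the nearest-neighbor distance equals 2r = 1.000·a.
d = 1.000 × 335 = 335 pm.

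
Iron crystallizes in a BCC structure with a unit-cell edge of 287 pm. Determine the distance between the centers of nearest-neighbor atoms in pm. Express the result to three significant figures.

249 pm

In a BCC structure, atoms touch along the body diagonal, so √3·a = 4r; the nearest-neighbor distance equals 2r = 0.8660·a.
d = 0.8660 × 287 = 249 pm.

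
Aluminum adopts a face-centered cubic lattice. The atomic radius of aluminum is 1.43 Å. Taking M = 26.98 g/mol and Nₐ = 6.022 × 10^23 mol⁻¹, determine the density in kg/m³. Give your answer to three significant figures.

2710 kg/m³

In an FCC lattice, atoms touch along the face diagonal, so √2·a = 4r, giving a = 4.045 Å = 4.045 × 10^-8 cm.
With Z = 4, ρ = Z·M/(N_A·a³) = 4 × 26.98 / (6.022 × 10²³ × 6.617 × 10^-23) = 2.708 g/cm³ = 2710 kg/m³.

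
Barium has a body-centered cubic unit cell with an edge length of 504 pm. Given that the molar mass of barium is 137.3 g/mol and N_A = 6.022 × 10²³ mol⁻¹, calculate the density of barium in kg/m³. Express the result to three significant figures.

3560 kg/m³

A BCC unit cell contains Z = 2 atoms.
Cell volume: a³ = (504 pm)³ = (5.040 × 10^-8 cm)³ = 1.280 × 10^-22 cm³.
ρ = Z·M/(N_A·a³) = 2 × 137.3 / (6.022 × 10²³ × 1.280 × 10^-22) = 3.562 g/cm³ = 3560 kg/m³.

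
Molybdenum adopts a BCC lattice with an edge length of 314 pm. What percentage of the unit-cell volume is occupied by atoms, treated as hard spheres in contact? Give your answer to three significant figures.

In a BCC lattice atoms touch along the body diagonal, so √3·a = 4r, so r = 0.4330a = 136.0 pm.
Packing fraction = Z·(4/3)πr³ / a³ = 2 × (4/3)π × (136.0)³ / (314)³ = 0.6802 = 68.0%.

68.0%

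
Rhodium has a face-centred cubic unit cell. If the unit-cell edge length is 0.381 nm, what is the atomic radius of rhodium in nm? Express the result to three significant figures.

In an FCC lattice, atoms touch along the face diagonal, so √2·a = 4r.
r = √2·a/4 = 1.4142 × 0.381 / 4 = 0.135 nm.

0.135 nm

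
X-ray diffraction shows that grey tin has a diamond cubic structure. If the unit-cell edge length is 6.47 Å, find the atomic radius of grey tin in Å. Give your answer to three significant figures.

1.40 Å

In a diamond cubic lattice, nearest neighbors lie along the body diagonal with √3·a = 8r.
r = √3·a/8 = 1.7321 × 6.47 / 8 = 1.40 Å.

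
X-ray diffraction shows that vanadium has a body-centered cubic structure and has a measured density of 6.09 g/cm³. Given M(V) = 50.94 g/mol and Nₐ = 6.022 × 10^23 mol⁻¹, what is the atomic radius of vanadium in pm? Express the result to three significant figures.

For a BCC cell (Z = 2), a³ = Z·M/(N_A·ρ) = 2 × 50.94 / (6.022 × 10²³ × 6.090) = 2.778 × 10^-23 cm³, so a = 3.029 × 10^-8 cm = 302.9 pm.
Atoms touch along the body diagonal, so √3·a = 4r, so r = 0.4330 × a = 131 pm.

131 pm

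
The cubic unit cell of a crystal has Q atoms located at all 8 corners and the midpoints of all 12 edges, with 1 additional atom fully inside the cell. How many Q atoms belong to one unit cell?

5

Corner atoms are shared by 8 cells (1/8 each), edge atoms by 4 (1/4 each), interior atoms are unshared.
Net atoms = 8 × 1/8 + 12 × 1/4 + 1 = 1 + 3 + 1 = 5.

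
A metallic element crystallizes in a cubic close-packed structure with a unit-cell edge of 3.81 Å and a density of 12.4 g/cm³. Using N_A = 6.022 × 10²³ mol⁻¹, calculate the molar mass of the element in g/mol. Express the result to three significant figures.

103 g/mol

An FCC cell has Z = 4 atoms; a = 3.810 × 10^-8 cm.
M = ρ·N_A·a³/Z = 12.4 × 6.022 × 10²³ × 5.531 × 10^-23 / 4 = 103 g/mol.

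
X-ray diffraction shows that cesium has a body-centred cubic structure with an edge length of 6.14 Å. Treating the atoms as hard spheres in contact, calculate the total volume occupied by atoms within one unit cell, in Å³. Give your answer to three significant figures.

157 Å³

In a BCC lattice atoms touch along the body diagonal, so √3·a = 4r, so r = 0.4330a = 2.659 Å.
V_atoms = Z × (4/3)πr³ = 2 × (4/3)π × (2.659)³ = 157 Å³.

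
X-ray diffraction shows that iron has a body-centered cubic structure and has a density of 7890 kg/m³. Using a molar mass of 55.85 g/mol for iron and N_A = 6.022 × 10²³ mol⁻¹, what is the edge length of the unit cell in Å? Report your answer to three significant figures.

2.86 Å

With Z = 2 atoms per BCC cell, a³ = Z·M/(N_A·ρ) = 2 × 55.85 / (6.022 × 10²³ × 7.890 g/cm³) = 2.351 × 10^-23 cm³.
a = (2.351 × 10^-23)^(1/3) = 2.865 × 10^-8 cm = 2.86 Å.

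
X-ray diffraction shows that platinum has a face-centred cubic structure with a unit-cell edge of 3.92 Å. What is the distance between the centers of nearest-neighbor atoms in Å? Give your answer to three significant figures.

2.77 Å

In an FCC structure, atoms touch along the face diagonal, so √2·a = 4r; the nearest-neighbor distance equals 2r = 0.7071·a.
d = 0.7071 × 3.92 = 2.77 Å.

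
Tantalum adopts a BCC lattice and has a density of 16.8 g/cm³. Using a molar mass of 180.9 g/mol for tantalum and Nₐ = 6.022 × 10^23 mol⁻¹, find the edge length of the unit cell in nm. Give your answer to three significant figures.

0.329 nm

With Z = 2 atoms per BCC cell, a³ = Z·M/(N_A·ρ) = 2 × 180.9 / (6.022 × 10²³ × 16.80 g/cm³) = 3.576 × 10^-23 cm³.
a = (3.576 × 10^-23)^(1/3) = 3.295 × 10^-8 cm = 0.329 nm.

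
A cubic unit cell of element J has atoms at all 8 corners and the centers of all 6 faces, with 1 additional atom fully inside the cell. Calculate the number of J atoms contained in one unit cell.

5

Corner atoms are shared by 8 cells (1/8 each), face atoms by 2 (1/2 each), interior atoms are unshared.
Net atoms = 8 × 1/8 + 6 × 1/2 + 1 = 1 + 3 + 1 = 5.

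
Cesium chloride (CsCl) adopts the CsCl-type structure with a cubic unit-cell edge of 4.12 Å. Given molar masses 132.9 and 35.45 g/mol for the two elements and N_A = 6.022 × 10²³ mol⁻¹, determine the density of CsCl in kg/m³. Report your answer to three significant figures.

4000 kg/m³

The CsCl-type structure contains Z = 1 formula unit per cell; M(CsCl) = 132.9 + 35.45 = 168.35 g/mol.
a³ = (4.120 × 10^-8 cm)³ = 6.993 × 10^-23 cm³.
ρ = 1 × 168.35 / (6.022 × 10²³ × 6.993 × 10^-23) = 3.997 g/cm³ = 4000 kg/m³.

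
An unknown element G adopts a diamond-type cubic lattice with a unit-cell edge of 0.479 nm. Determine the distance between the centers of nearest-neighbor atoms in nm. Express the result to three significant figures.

0.207 nm

In a diamond cubic structure, nearest neighbors lie along the body diagonal with √3·a = 8r; the nearest-neighbor distance equals 2r = 0.4330·a.
d = 0.4330 × 0.479 = 0.207 nm.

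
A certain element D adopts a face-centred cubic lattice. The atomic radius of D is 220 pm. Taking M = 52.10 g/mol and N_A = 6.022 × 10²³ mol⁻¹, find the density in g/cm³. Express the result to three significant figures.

1.44 g/cm³

In an FCC lattice, atoms touch along the face diagonal, so √2·a = 4r, giving a = 622.3 pm = 6.223 × 10^-8 cm.
With Z = 4, ρ = Z·M/(N_A·a³) = 4 × 52.10 / (6.022 × 10²³ × 2.409 × 10^-22) = 1.436 g/cm³.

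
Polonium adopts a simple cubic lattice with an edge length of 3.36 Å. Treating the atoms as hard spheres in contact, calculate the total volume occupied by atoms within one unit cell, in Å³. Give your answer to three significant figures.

19.9 Å³

In a simple cubic lattice atoms touch along the cell edge, so a = 2r, so r = 0.5000a = 1.680 Å.
V_atoms = Z × (4/3)πr³ = 1 × (4/3)π × (1.680)³ = 19.9 Å³.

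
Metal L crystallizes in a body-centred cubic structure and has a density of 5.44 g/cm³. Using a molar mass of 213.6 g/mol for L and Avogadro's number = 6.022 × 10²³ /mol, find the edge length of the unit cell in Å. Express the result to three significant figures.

5.07 Å

With Z = 2 atoms per BCC cell, a³ = Z·M/(N_A·ρ) = 2 × 213.6 / (6.022 × 10²³ × 5.440 g/cm³) = 1.304 × 10^-22 cm³.
a = (1.304 × 10^-22)^(1/3) = 5.071 × 10^-8 cm = 5.07 Å.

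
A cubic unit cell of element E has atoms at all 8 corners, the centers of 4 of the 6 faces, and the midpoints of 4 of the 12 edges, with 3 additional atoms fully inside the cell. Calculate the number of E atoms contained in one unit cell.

Corner atoms are shared by 8 cells (1/8 each), face atoms by 2 (1/2 each), edge atoms by 4 (1/4 each), interior atoms are unshared.
Net atoms = 8 × 1/8 + 4 × 1/2 + 4 × 1/4 + 3 = 1 + 2 + 1 + 3 = 7.

7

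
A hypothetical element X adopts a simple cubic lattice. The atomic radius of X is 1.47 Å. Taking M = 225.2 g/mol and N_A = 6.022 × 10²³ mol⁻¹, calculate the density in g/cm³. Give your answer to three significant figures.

In a simple cubic lattice, atoms touch along the cell edge, so a = 2r, giving a = 2.940 Å = 2.940 × 10^-8 cm.
With Z = 1, ρ = Z·M/(N_A·a³) = 1 × 225.2 / (6.022 × 10²³ × 2.541 × 10^-23) = 14.72 g/cm³.

14.7 g/cm³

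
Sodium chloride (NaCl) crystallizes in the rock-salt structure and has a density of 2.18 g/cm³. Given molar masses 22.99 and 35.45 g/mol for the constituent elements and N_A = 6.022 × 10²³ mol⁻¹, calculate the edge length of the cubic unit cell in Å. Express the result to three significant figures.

M(NaCl) = 58.44 g/mol; Z = 4 formula units per cell.
a³ = Z·M/(N_A·ρ) = 4 × 58.44 / (6.022 × 10²³ × 2.18) = 1.781 × 10^-22 cm³, so a = 5.626 × 10^-8 cm = 5.63 Å.

5.63 Å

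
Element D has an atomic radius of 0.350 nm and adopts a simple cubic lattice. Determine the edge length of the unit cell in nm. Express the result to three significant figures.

0.700 nm

In a simple cubic lattice, atoms touch along the cell edge, so a = 2r.
a = 2r = 2 × 0.350 = 0.700 nm.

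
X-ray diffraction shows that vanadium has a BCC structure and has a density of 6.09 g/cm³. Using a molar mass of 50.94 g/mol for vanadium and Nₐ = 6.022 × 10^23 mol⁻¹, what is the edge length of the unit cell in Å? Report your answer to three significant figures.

With Z = 2 atoms per BCC cell, a³ = Z·M/(N_A·ρ) = 2 × 50.94 / (6.022 × 10²³ × 6.090 g/cm³) = 2.778 × 10^-23 cm³.
a = (2.778 × 10^-23)^(1/3) = 3.029 × 10^-8 cm = 3.03 Å.

3.03 Å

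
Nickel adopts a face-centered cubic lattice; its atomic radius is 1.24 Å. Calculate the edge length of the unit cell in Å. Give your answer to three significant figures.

3.51 Å

In an FCC lattice, atoms touch along the face diagonal, so √2·a = 4r.
a = 4r/√2 = 4 × 1.24 / 1.4142 = 3.51 Å.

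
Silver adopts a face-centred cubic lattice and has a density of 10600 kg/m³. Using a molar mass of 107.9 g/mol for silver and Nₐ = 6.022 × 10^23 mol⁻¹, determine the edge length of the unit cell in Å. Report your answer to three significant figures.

With Z = 4 atoms per FCC cell, a³ = Z·M/(N_A·ρ) = 4 × 107.9 / (6.022 × 10²³ × 10.60 g/cm³) = 6.761 × 10^-23 cm³.
a = (6.761 × 10^-23)^(1/3) = 4.074 × 10^-8 cm = 4.07 Å.

4.07 Å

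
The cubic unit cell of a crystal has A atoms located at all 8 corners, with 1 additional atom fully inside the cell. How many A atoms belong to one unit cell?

2

Corner atoms are shared by 8 cells (1/8 each), interior atoms are unshared.
Net atoms = 8 × 1/8 + 1 = 1 + 1 = 2.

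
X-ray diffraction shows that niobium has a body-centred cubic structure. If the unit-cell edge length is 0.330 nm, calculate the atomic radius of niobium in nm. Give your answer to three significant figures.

In a BCC lattice, atoms touch along the body diagonal, so √3·a = 4r.
r = √3·a/4 = 1.7321 × 0.330 / 4 = 0.143 nm.

0.143 nm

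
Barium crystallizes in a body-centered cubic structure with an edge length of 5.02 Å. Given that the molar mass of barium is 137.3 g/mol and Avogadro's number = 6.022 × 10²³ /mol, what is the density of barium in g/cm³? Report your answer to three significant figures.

A BCC unit cell contains Z = 2 atoms.
Cell volume: a³ = (5.02 Å)³ = (5.020 × 10^-8 cm)³ = 1.265 × 10^-22 cm³.
ρ = Z·M/(N_A·a³) = 2 × 137.3 / (6.022 × 10²³ × 1.265 × 10^-22) = 3.605 g/cm³.

3.60 g/cm³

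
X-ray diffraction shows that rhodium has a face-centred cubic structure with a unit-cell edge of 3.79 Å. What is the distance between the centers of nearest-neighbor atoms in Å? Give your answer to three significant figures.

In an FCC structure, atoms touch along the face diagonal, so √2·a = 4r; the nearest-neighbor distance equals 2r = 0.7071·a.
d = 0.7071 × 3.79 = 2.68 Å.

2.68 Å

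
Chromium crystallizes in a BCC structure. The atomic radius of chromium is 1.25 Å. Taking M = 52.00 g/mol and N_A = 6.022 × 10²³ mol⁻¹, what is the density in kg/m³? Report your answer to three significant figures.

7180 kg/m³

In a BCC lattice, atoms touch along the body diagonal, so √3·a = 4r, giving a = 2.887 Å = 2.887 × 10^-8 cm.
With Z = 2, ρ = Z·M/(N_A·a³) = 2 × 52.00 / (6.022 × 10²³ × 2.406 × 10^-23) = 7.179 g/cm³ = 7180 kg/m³.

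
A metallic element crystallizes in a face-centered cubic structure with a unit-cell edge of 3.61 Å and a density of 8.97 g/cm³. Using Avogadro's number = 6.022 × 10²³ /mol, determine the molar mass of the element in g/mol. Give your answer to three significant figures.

An FCC cell has Z = 4 atoms; a = 3.610 × 10^-8 cm.
M = ρ·N_A·a³/Z = 8.97 × 6.022 × 10²³ × 4.705 × 10^-23 / 4 = 63.5 g/mol.

63.5 g/mol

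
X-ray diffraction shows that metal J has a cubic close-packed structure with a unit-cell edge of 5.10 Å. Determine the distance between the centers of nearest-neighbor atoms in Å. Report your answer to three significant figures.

In an FCC structure, atoms touch along the face diagonal, so √2·a = 4r; the nearest-neighbor distance equals 2r = 0.7071·a.
d = 0.7071 × 5.10 = 3.61 Å.

3.61 Å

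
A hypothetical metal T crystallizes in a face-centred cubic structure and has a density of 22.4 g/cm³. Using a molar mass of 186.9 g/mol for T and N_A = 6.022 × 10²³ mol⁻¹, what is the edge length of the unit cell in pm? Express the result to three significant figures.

381 pm

With Z = 4 atoms per FCC cell, a³ = Z·M/(N_A·ρ) = 4 × 186.9 / (6.022 × 10²³ × 22.40 g/cm³) = 5.542 × 10^-23 cm³.
a = (5.542 × 10^-23)^(1/3) = 3.813 × 10^-8 cm = 381 pm.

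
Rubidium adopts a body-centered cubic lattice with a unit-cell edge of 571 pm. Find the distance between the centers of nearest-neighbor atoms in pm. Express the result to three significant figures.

In a BCC structure, atoms touch along the body diagonal, so √3·a = 4r; the nearest-neighbor distance equals 2r = 0.8660·a.
d = 0.8660 × 571 = 495 pm.

495 pm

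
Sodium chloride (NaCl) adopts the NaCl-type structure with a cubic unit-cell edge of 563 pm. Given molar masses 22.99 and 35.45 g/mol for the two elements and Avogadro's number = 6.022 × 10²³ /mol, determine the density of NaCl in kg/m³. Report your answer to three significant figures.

The NaCl-type structure contains Z = 4 formula units per cell; M(NaCl) = 22.99 + 35.45 = 58.44 g/mol.
a³ = (5.630 × 10^-8 cm)³ = 1.785 × 10^-22 cm³.
ρ = 4 × 58.44 / (6.022 × 10²³ × 1.785 × 10^-22) = 2.175 g/cm³ = 2180 kg/m³.

2180 kg/m³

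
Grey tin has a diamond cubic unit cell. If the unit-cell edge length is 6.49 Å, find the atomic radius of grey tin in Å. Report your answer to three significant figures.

1.41 Å

In a diamond cubic lattice, nearest neighbors lie along the body diagonal with √3·a = 8r.
r = √3·a/8 = 1.7321 × 6.49 / 8 = 1.41 Å.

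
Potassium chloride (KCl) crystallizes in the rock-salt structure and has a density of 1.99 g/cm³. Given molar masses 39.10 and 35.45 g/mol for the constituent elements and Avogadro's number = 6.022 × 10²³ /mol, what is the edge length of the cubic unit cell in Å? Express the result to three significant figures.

6.29 Å

M(KCl) = 74.55 g/mol; Z = 4 formula units per cell.
a³ = Z·M/(N_A·ρ) = 4 × 74.55 / (6.022 × 10²³ × 1.99) = 2.488 × 10^-22 cm³, so a = 6.290 × 10^-8 cm = 6.29 Å.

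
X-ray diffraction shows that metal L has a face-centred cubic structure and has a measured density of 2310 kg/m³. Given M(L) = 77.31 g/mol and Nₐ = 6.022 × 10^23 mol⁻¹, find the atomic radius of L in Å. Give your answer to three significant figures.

For an FCC cell (Z = 4), a³ = Z·M/(N_A·ρ) = 4 × 77.31 / (6.022 × 10²³ × 2.310) = 2.223 × 10^-22 cm³, so a = 6.058 × 10^-8 cm = 6.058 Å.
Atoms touch along the face diagonal, so √2·a = 4r, so r = 0.3536 × a = 2.14 Å.

2.14 Å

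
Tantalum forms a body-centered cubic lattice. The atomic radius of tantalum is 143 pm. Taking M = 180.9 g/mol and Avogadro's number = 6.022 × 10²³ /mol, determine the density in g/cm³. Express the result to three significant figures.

In a BCC lattice, atoms touch along the body diagonal, so √3·a = 4r, giving a = 330.2 pm = 3.302 × 10^-8 cm.
With Z = 2, ρ = Z·M/(N_A·a³) = 2 × 180.9 / (6.022 × 10²³ × 3.602 × 10^-23) = 16.68 g/cm³.

16.7 g/cm³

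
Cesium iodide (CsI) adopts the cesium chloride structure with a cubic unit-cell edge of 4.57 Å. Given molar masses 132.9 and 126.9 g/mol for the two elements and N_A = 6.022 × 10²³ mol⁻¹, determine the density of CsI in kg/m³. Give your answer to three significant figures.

4520 kg/m³

The cesium chloride structure contains Z = 1 formula unit per cell; M(CsI) = 132.9 + 126.9 = 259.8 g/mol.
a³ = (4.570 × 10^-8 cm)³ = 9.544 × 10^-23 cm³.
ρ = 1 × 259.8 / (6.022 × 10²³ × 9.544 × 10^-23) = 4.520 g/cm³ = 4520 kg/m³.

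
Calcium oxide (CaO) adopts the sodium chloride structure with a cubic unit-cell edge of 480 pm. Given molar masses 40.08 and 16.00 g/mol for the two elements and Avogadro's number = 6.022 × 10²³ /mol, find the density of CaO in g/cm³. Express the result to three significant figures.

The sodium chloride structure contains Z = 4 formula units per cell; M(CaO) = 40.08 + 16.00 = 56.08 g/mol.
a³ = (4.800 × 10^-8 cm)³ = 1.106 × 10^-22 cm³.
ρ = 4 × 56.08 / (6.022 × 10²³ × 1.106 × 10^-22) = 3.368 g/cm³.

3.37 g/cm³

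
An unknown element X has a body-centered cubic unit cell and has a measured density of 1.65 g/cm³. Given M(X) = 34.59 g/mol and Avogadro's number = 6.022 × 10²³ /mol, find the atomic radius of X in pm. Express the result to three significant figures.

For a BCC cell (Z = 2), a³ = Z·M/(N_A·ρ) = 2 × 34.59 / (6.022 × 10²³ × 1.650) = 6.962 × 10^-23 cm³, so a = 4.114 × 10^-8 cm = 411.4 pm.
Atoms touch along the body diagonal, so √3·a = 4r, so r = 0.4330 × a = 178 pm.

178 pm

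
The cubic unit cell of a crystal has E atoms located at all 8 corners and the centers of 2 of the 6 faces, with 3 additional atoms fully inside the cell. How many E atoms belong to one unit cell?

Corner atoms are shared by 8 cells (1/8 each), face atoms by 2 (1/2 each), interior atoms are unshared.
Net atoms = 8 × 1/8 + 2 × 1/2 + 3 = 1 + 1 + 3 = 5.

5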